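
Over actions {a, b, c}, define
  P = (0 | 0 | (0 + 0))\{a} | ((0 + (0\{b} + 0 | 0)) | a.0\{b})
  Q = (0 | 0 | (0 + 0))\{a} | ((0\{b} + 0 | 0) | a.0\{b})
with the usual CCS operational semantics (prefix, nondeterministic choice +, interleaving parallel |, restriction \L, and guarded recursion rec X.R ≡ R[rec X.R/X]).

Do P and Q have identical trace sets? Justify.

trace-equivalent

P's transition system — 2 states:
  s0 = (0 | 0 | (0 + 0))\{a} | ((0 + (0\{b} + 0 | 0)) | a.0\{b}) | =a=> s1
  s1 = (0 | 0 | (0 + 0))\{a} | ((0 + (0\{b} + 0 | 0)) | 0\{b}) | ∅
Q's transition system — 2 states:
  t0 = (0 | 0 | (0 + 0))\{a} | ((0\{b} + 0 | 0) | a.0\{b}) | =a=> t1
  t1 = (0 | 0 | (0 + 0))\{a} | ((0\{b} + 0 | 0) | 0\{b}) | ∅
Partition-refinement fixed point:
  B0 = {s0, t0}
  B1 = {s1, t1}
s0 ∈ B0, t0 ∈ B0 → same block
Bisimilar ⇒ trace-equivalent.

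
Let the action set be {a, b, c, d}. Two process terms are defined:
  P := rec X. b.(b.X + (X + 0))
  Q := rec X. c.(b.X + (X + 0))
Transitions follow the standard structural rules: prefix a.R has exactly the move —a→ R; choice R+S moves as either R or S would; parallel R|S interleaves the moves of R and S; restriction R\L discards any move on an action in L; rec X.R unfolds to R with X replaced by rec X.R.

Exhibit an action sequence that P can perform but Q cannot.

b

LTS(P): 2 reachable states
  u0 = rec X. b.(b.X + (X + 0)) → -b-> u1
  u1 = b.(rec X. b.(b.X + (X + 0))) + ((rec X. b.(b.X + (X + 0))) + 0) → -b-> u0, -b-> u1
LTS(Q): 2 reachable states
  v0 = rec X. c.(b.X + (X + 0)) → -c-> v1
  v1 = b.(rec X. c.(b.X + (X + 0))) + ((rec X. c.(b.X + (X + 0))) + 0) → -b-> v0, -c-> v1
Trace ⟨b⟩ through P, begin at {u0}:
  step 1 (b): {u1}
  P completes σ.
Trace ⟨b⟩ through Q, begin at {v0}:
  step 1 (b): ∅ (Q stuck)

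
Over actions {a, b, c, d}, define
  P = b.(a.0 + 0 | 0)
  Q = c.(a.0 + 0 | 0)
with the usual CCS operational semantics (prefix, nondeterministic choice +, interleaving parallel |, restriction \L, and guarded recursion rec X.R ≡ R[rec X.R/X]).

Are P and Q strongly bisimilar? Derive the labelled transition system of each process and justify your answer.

LTS(P): 3 reachable states
  m0 = b.(a.0 + 0 | 0) ⊢ -b-> m1
  m1 = a.0 + 0 | 0 ⊢ -a-> m2
  m2 = 0 ⊢ stopped
LTS(Q): 3 reachable states
  n0 = c.(a.0 + 0 | 0) ⊢ -c-> n1
  n1 = a.0 + 0 | 0 ⊢ -a-> n2
  n2 = 0 ⊢ stopped
Partition-refinement fixed point:
  B0 = {m0}
  B1 = {m1, n1}
  B2 = {m2, n2}
  B3 = {n0}
m0 ∈ B0, n0 ∈ B3 → different blocks

P ≁ Q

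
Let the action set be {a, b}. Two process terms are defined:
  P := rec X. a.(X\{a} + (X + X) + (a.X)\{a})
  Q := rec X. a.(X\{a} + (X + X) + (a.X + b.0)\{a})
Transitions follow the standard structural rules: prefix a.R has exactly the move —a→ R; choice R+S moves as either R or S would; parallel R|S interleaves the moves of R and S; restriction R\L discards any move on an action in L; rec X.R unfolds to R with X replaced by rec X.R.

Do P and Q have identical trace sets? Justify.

Reachable graph of P (2 states):
  p0 = rec X. a.(X\{a} + (X + X) + (a.X)\{a}) | =a=> p1
  p1 = (rec X. a.(X\{a} + (X + X) + (a.X)\{a}))\{a} + ((rec X. a.(X\{a} + (X + X) + (a.X)\{a})) + (rec X. a.(X\{a} + (X + X) + (a.X)\{a}))) + (a.(rec X. a.(X\{a} + (X + X) + (a.X)\{a})))\{a} | =a=> p1
Reachable graph of Q (3 states):
  q0 = rec X. a.(X\{a} + (X + X) + (a.X + b.0)\{a}) | =a=> q1
  q1 = (rec X. a.(X\{a} + (X + X) + (a.X + b.0)\{a}))\{a} + ((rec X. a.(X\{a} + (X + X) + (a.X + b.0)\{a})) + (rec X. a.(X\{a} + (X + X) + (a.X + b.0)\{a}))) + (a.(rec X. a.(X\{a} + (X + X) + (a.X + b.0)\{a})) + b.0)\{a} | =a=> q1, =b=> q2
  q2 = 0\{a} | ·
Run σ = ⟨ab⟩ on Q: start {q0}
  [1] a ⇒ {q1}
  [2] b ⇒ {q2}
  ✓ Q
Run σ = ⟨ab⟩ on P: start {p0}
  [1] a ⇒ {p1}
  [2] b ⇒ ∅  — P cannot continue

traces(P) ≠ traces(Q) — witness ⟨ab⟩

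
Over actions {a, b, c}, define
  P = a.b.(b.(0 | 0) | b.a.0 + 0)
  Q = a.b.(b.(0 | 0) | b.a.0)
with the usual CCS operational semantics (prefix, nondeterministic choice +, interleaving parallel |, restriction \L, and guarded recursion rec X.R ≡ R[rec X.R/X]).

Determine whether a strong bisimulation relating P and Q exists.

bisimilar

Reachable graph of P (8 states):
  s0 = a.b.(b.(0 | 0) | b.a.0 + 0) ⊢ -a-> s1
  s1 = b.(b.(0 | 0) | b.a.0 + 0) ⊢ -b-> s2
  s2 = b.(0 | 0) | b.a.0 + 0 ⊢ -b-> s3, -b-> s4
  s3 = 0 | 0 | b.a.0 ⊢ -b-> s5
  s4 = b.(0 | 0) | a.0 ⊢ -a-> s6, -b-> s5
  s5 = 0 | 0 | a.0 ⊢ -a-> s7
  s6 = b.(0 | 0) | 0 ⊢ -b-> s7
  s7 = 0 | 0 | 0 ⊢ ·
Reachable graph of Q (8 states):
  t0 = a.b.(b.(0 | 0) | b.a.0) ⊢ -a-> t1
  t1 = b.(b.(0 | 0) | b.a.0) ⊢ -b-> t2
  t2 = b.(0 | 0) | b.a.0 ⊢ -b-> t3, -b-> t4
  t3 = 0 | 0 | b.a.0 ⊢ -b-> t5
  t4 = b.(0 | 0) | a.0 ⊢ -a-> t6, -b-> t5
  t5 = 0 | 0 | a.0 ⊢ -a-> t7
  t6 = b.(0 | 0) | 0 ⊢ -b-> t7
  t7 = 0 | 0 | 0 ⊢ ·
Coarsest stable partition (strong bisimilarity classes):
  B0 = {s0, t0}
  B1 = {s1, t1}
  B2 = {s2, t2}
  B3 = {s3, t3}
  B4 = {s5, t5}
  B5 = {s7, t7}
  B6 = {s4, t4}
  B7 = {s6, t6}
s0 ∈ B0, t0 ∈ B0 → same block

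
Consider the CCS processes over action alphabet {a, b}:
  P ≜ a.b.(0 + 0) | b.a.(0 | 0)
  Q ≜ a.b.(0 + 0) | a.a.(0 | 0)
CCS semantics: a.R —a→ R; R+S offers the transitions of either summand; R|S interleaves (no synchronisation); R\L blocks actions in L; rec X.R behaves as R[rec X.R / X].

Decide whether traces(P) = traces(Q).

LTS(P): 9 reachable states
  m0 = a.b.(0 + 0) | b.a.(0 | 0) ⊢ ··a··> m1, ··b··> m2
  m1 = b.(0 + 0) | b.a.(0 | 0) ⊢ ··b··> m3, ··b··> m4
  m2 = a.b.(0 + 0) | a.(0 | 0) ⊢ ··a··> m4, ··a··> m5
  m3 = (0 + 0) | b.a.(0 | 0) ⊢ ··b··> m6
  m4 = b.(0 + 0) | a.(0 | 0) ⊢ ··a··> m7, ··b··> m6
  m5 = a.b.(0 + 0) | (0 | 0) ⊢ ··a··> m7
  m6 = (0 + 0) | a.(0 | 0) ⊢ ··a··> m8
  m7 = b.(0 + 0) | (0 | 0) ⊢ ··b··> m8
  m8 = (0 + 0) | (0 | 0) ⊢ deadlocked
LTS(Q): 9 reachable states
  n0 = a.b.(0 + 0) | a.a.(0 | 0) ⊢ ··a··> n1, ··a··> n2
  n1 = a.b.(0 + 0) | a.(0 | 0) ⊢ ··a··> n3, ··a··> n4
  n2 = b.(0 + 0) | a.a.(0 | 0) ⊢ ··a··> n4, ··b··> n5
  n3 = a.b.(0 + 0) | (0 | 0) ⊢ ··a··> n6
  n4 = b.(0 + 0) | a.(0 | 0) ⊢ ··a··> n6, ··b··> n7
  n5 = (0 + 0) | a.a.(0 | 0) ⊢ ··a··> n7
  n6 = b.(0 + 0) | (0 | 0) ⊢ ··b··> n8
  n7 = (0 + 0) | a.(0 | 0) ⊢ ··a··> n8
  n8 = (0 + 0) | (0 | 0) ⊢ deadlocked
Executing b from P (initial set {m0}):
  [1] b ⇒ {m2}
  ✓ P
Executing b from Q (initial set {n0}):
  [1] b ⇒ ∅  — Q cannot continue

traces(P) ≠ traces(Q) — witness ⟨b⟩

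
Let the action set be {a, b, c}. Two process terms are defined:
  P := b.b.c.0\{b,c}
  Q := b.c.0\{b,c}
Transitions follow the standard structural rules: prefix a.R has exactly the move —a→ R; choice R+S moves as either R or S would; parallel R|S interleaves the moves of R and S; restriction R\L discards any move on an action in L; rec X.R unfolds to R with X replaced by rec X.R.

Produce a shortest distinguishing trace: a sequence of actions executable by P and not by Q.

bb

Reachable graph of P (4 states):
  s0 = b.b.c.0\{b,c} | -b-> s1
  s1 = b.c.0\{b,c} | -b-> s2
  s2 = c.0\{b,c} | -c-> s3
  s3 = 0\{b,c} | ∅
Reachable graph of Q (3 states):
  t0 = b.c.0\{b,c} | -b-> t1
  t1 = c.0\{b,c} | -c-> t2
  t2 = 0\{b,c} | ∅
Run σ = ⟨bb⟩ on P: start {s0}
  [1] b ⇒ {s1}
  [2] b ⇒ {s2}
  — P admits the full trace.
Run σ = ⟨bb⟩ on Q: start {t0}
  [1] b ⇒ {t1}
  [2] b ⇒ no successor for Q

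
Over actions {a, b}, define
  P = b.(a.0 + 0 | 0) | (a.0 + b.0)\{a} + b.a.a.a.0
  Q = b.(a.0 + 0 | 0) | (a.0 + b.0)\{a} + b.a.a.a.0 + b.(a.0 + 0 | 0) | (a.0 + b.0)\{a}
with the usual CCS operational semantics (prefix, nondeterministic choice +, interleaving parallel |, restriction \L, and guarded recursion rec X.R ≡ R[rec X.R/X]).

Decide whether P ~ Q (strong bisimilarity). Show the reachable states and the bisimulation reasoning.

P ~ Q

Reachable graph of P (10 states):
  u0 = b.(a.0 + 0 | 0) | (a.0 + b.0)\{a} + b.a.a.a.0 ⊢ —b→ u1, —b→ u2, —b→ u3
  u1 = (a.0 + 0 | 0) | (a.0 + b.0)\{a} ⊢ —a→ u4, —b→ u5
  u2 = a.a.a.0 ⊢ —a→ u6
  u3 = b.(a.0 + 0 | 0) | 0\{a} ⊢ —b→ u5
  u4 = 0 | (a.0 + b.0)\{a} ⊢ —b→ u7
  u5 = (a.0 + 0 | 0) | 0\{a} ⊢ —a→ u7
  u6 = a.a.0 ⊢ —a→ u8
  u7 = 0 | 0\{a} ⊢ ∅
  u8 = a.0 ⊢ —a→ u9
  u9 = 0 ⊢ ∅
Reachable graph of Q (10 states):
  v0 = b.(a.0 + 0 | 0) | (a.0 + b.0)\{a} + b.a.a.a.0 + b.(a.0 + 0 | 0) | (a.0 + b.0)\{a} ⊢ —b→ v1, —b→ v2, —b→ v3
  v1 = (a.0 + 0 | 0) | (a.0 + b.0)\{a} ⊢ —a→ v4, —b→ v5
  v2 = a.a.a.0 ⊢ —a→ v6
  v3 = b.(a.0 + 0 | 0) | 0\{a} ⊢ —b→ v5
  v4 = 0 | (a.0 + b.0)\{a} ⊢ —b→ v7
  v5 = (a.0 + 0 | 0) | 0\{a} ⊢ —a→ v7
  v6 = a.a.0 ⊢ —a→ v8
  v7 = 0 | 0\{a} ⊢ ∅
  v8 = a.0 ⊢ —a→ v9
  v9 = 0 ⊢ ∅
Partition-refinement fixed point:
  B0 = {u0, v0}
  B1 = {u3, v3}
  B2 = {u5, u8, v5, v8}
  B3 = {u7, u9, v7, v9}
  B4 = {u2, v2}
  B5 = {u6, v6}
  B6 = {u1, v1}
  B7 = {u4, v4}
u0 ∈ B0, v0 ∈ B0 → same block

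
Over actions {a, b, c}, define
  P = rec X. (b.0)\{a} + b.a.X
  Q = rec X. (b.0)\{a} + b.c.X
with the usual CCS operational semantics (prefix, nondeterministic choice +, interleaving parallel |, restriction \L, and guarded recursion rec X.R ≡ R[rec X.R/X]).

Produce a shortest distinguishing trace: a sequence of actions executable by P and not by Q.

P's transition system — 3 states:
  m0 = rec X. (b.0)\{a} + b.a.X | =b=> m1, =b=> m2
  m1 = 0\{a} | deadlocked
  m2 = a.(rec X. (b.0)\{a} + b.a.X) | =a=> m0
Q's transition system — 3 states:
  n0 = rec X. (b.0)\{a} + b.c.X | =b=> n1, =b=> n2
  n1 = 0\{a} | deadlocked
  n2 = c.(rec X. (b.0)\{a} + b.c.X) | =c=> n0
Executing ba from P (initial set {m0}):
  [1] b ⇒ {m1, m2}
  [2] a ⇒ {m0}
  ✓ P
Executing ba from Q (initial set {n0}):
  [1] b ⇒ {n1, n2}
  [2] a ⇒ ∅ (Q stuck)

ba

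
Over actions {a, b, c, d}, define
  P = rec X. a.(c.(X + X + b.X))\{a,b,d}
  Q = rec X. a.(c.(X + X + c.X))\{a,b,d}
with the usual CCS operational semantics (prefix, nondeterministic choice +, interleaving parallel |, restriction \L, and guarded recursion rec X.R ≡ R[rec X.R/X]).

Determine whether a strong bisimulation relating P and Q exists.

P's transition system — 3 states:
  p0 = rec X. a.(c.(X + X + b.X))\{a,b,d} | -a-> p1
  p1 = (c.((rec X. a.(c.(X + X + b.X))\{a,b,d}) + (rec X. a.(c.(X + X + b.X))\{a,b,d}) + b.(rec X. a.(c.(X + X + b.X))\{a,b,d})))\{a,b,d} | -c-> p2
  p2 = ((rec X. a.(c.(X + X + b.X))\{a,b,d}) + (rec X. a.(c.(X + X + b.X))\{a,b,d}) + b.(rec X. a.(c.(X + X + b.X))\{a,b,d}))\{a,b,d} | deadlocked
Q's transition system — 4 states:
  q0 = rec X. a.(c.(X + X + c.X))\{a,b,d} | -a-> q1
  q1 = (c.((rec X. a.(c.(X + X + c.X))\{a,b,d}) + (rec X. a.(c.(X + X + c.X))\{a,b,d}) + c.(rec X. a.(c.(X + X + c.X))\{a,b,d})))\{a,b,d} | -c-> q2
  q2 = ((rec X. a.(c.(X + X + c.X))\{a,b,d}) + (rec X. a.(c.(X + X + c.X))\{a,b,d}) + c.(rec X. a.(c.(X + X + c.X))\{a,b,d}))\{a,b,d} | -c-> q3
  q3 = (rec X. a.(c.(X + X + c.X))\{a,b,d})\{a,b,d} | deadlocked
Bisimilarity quotient blocks:
  B0 = {p0}
  B1 = {p1, q2}
  B2 = {p2, q3}
  B3 = {q0}
  B4 = {q1}
p0 ∈ B0, q0 ∈ B3 → different blocks

not bisimilar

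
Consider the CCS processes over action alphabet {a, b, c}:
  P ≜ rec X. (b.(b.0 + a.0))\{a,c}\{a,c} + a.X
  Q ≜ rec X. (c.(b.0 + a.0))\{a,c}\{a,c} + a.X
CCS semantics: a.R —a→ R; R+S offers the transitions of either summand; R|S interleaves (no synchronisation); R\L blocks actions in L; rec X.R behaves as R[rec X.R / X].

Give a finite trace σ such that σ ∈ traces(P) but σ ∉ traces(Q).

P's transition system — 3 states:
  s0 = rec X. (b.(b.0 + a.0))\{a,c}\{a,c} + a.X ⊢ —a→ s0, —b→ s1
  s1 = (b.0 + a.0)\{a,c}\{a,c} ⊢ —b→ s2
  s2 = 0\{a,c}\{a,c} ⊢ ∅
Q's transition system — 1 states:
  t0 = rec X. (c.(b.0 + a.0))\{a,c}\{a,c} + a.X ⊢ —a→ t0
Executing b from P (initial set {s0}):
  step 1 (b): {s1}
  P completes σ.
Executing b from Q (initial set {t0}):
  step 1 (b): ∅  — Q cannot continue

b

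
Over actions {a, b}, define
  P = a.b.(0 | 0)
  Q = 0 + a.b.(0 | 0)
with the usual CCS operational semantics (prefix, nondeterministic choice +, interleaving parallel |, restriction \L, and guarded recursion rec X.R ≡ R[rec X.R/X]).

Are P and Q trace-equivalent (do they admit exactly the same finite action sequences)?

LTS(P): 3 reachable states
  m0 = a.b.(0 | 0) ⊢ -a-> m1
  m1 = b.(0 | 0) ⊢ -b-> m2
  m2 = 0 | 0 ⊢ stopped
LTS(Q): 3 reachable states
  n0 = 0 + a.b.(0 | 0) ⊢ -a-> n1
  n1 = b.(0 | 0) ⊢ -b-> n2
  n2 = 0 | 0 ⊢ stopped
Partition-refinement fixed point:
  B0 = {m0, n0}
  B1 = {m1, n1}
  B2 = {m2, n2}
m0 ∈ B0, n0 ∈ B0 → same block
Bisimilar ⇒ trace-equivalent.

traces(P) = traces(Q)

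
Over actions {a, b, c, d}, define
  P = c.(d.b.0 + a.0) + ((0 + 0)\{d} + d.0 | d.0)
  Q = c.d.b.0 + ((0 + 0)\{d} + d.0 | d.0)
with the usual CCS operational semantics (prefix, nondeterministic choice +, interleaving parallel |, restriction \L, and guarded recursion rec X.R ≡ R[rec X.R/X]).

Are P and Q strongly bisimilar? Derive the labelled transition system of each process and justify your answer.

P's transition system — 7 states:
  p0 = c.(d.b.0 + a.0) + ((0 + 0)\{d} + d.0 | d.0) | --c--▸ p1, --d--▸ p2, --d--▸ p3
  p1 = d.b.0 + a.0 | --a--▸ p4, --d--▸ p5
  p2 = 0 | d.0 | --d--▸ p6
  p3 = d.0 | 0 | --d--▸ p6
  p4 = 0 | ∅
  p5 = b.0 | --b--▸ p4
  p6 = 0 | 0 | ∅
Q's transition system — 7 states:
  q0 = c.d.b.0 + ((0 + 0)\{d} + d.0 | d.0) | --c--▸ q1, --d--▸ q2, --d--▸ q3
  q1 = d.b.0 | --d--▸ q4
  q2 = 0 | d.0 | --d--▸ q5
  q3 = d.0 | 0 | --d--▸ q5
  q4 = b.0 | --b--▸ q6
  q5 = 0 | 0 | ∅
  q6 = 0 | ∅
Bisimilarity quotient blocks:
  B0 = {p0}
  B1 = {p2, p3, q2, q3}
  B2 = {p4, p6, q5, q6}
  B3 = {p1}
  B4 = {p5, q4}
  B5 = {q0}
  B6 = {q1}
p0 ∈ B0, q0 ∈ B5 → different blocks

NO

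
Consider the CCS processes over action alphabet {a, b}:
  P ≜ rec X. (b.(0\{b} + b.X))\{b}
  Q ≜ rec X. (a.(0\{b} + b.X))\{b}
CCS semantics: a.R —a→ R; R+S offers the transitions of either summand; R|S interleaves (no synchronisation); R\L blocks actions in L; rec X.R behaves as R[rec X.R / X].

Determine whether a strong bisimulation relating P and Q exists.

not bisimilar

LTS(P): 1 reachable states
  p0 = rec X. (b.(0\{b} + b.X))\{b} has moves ·
LTS(Q): 2 reachable states
  q0 = rec X. (a.(0\{b} + b.X))\{b} has moves —a→ q1
  q1 = (0\{b} + b.(rec X. (a.(0\{b} + b.X))\{b}))\{b} has moves ·
Coarsest stable partition (strong bisimilarity classes):
  B0 = {p0, q1}
  B1 = {q0}
p0 ∈ B0, q0 ∈ B1 → different blocks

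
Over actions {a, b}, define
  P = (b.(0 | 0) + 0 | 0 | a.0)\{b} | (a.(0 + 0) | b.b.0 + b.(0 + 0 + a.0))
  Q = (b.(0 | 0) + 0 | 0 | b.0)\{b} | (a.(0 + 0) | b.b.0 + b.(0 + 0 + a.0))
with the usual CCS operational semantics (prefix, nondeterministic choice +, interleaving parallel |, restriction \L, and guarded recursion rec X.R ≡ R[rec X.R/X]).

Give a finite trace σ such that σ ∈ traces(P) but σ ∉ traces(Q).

aa

LTS(P): 16 reachable states
  s0 = (b.(0 | 0) + 0 | 0 | a.0)\{b} | (a.(0 + 0) | b.b.0 + b.(0 + 0 + a.0)) → --a--▸ s1, --a--▸ s2, --b--▸ s3, --b--▸ s4
  s1 = (0 | 0 | 0)\{b} | (a.(0 + 0) | b.b.0 + b.(0 + 0 + a.0)) → --a--▸ s5, --b--▸ s6, --b--▸ s7
  s2 = (b.(0 | 0) + 0 | 0 | a.0)\{b} | ((0 + 0) | b.b.0) → --a--▸ s5, --b--▸ s8
  s3 = (b.(0 | 0) + 0 | 0 | a.0)\{b} | (0 + 0 + a.0) → --a--▸ s6, --a--▸ s9
  s4 = (b.(0 | 0) + 0 | 0 | a.0)\{b} | (a.(0 + 0) | b.0) → --a--▸ s7, --a--▸ s8, --b--▸ s10
  s5 = (0 | 0 | 0)\{b} | ((0 + 0) | b.b.0) → --b--▸ s11
  s6 = (0 | 0 | 0)\{b} | (0 + 0 + a.0) → --a--▸ s12
  s7 = (0 | 0 | 0)\{b} | (a.(0 + 0) | b.0) → --a--▸ s11, --b--▸ s13
  s8 = (b.(0 | 0) + 0 | 0 | a.0)\{b} | ((0 + 0) | b.0) → --a--▸ s11, --b--▸ s14
  s9 = (b.(0 | 0) + 0 | 0 | a.0)\{b} | 0 → --a--▸ s12
  s10 = (b.(0 | 0) + 0 | 0 | a.0)\{b} | (a.(0 + 0) | 0) → --a--▸ s13, --a--▸ s14
  s11 = (0 | 0 | 0)\{b} | ((0 + 0) | b.0) → --b--▸ s15
  s12 = (0 | 0 | 0)\{b} | 0 → (no moves)
  s13 = (0 | 0 | 0)\{b} | (a.(0 + 0) | 0) → --a--▸ s15
  s14 = (b.(0 | 0) + 0 | 0 | a.0)\{b} | ((0 + 0) | 0) → --a--▸ s15
  s15 = (0 | 0 | 0)\{b} | ((0 + 0) | 0) → (no moves)
LTS(Q): 8 reachable states
  t0 = (b.(0 | 0) + 0 | 0 | b.0)\{b} | (a.(0 + 0) | b.b.0 + b.(0 + 0 + a.0)) → --a--▸ t1, --b--▸ t2, --b--▸ t3
  t1 = (b.(0 | 0) + 0 | 0 | b.0)\{b} | ((0 + 0) | b.b.0) → --b--▸ t4
  t2 = (b.(0 | 0) + 0 | 0 | b.0)\{b} | (0 + 0 + a.0) → --a--▸ t5
  t3 = (b.(0 | 0) + 0 | 0 | b.0)\{b} | (a.(0 + 0) | b.0) → --a--▸ t4, --b--▸ t6
  t4 = (b.(0 | 0) + 0 | 0 | b.0)\{b} | ((0 + 0) | b.0) → --b--▸ t7
  t5 = (b.(0 | 0) + 0 | 0 | b.0)\{b} | 0 → (no moves)
  t6 = (b.(0 | 0) + 0 | 0 | b.0)\{b} | (a.(0 + 0) | 0) → --a--▸ t7
  t7 = (b.(0 | 0) + 0 | 0 | b.0)\{b} | ((0 + 0) | 0) → (no moves)
Executing aa from P (initial set {s0}):
  after a @ step 1: {s1, s2}
  after a @ step 2: {s5}
  ✓ P
Executing aa from Q (initial set {t0}):
  after a @ step 1: {t1}
  after a @ step 2: ∅ (Q stuck)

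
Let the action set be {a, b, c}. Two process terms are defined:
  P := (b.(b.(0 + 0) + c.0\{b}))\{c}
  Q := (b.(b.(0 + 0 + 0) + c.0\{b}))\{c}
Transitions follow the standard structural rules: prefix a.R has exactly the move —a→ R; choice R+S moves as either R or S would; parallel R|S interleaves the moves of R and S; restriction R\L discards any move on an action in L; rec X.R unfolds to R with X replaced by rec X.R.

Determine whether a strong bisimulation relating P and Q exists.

P's transition system — 3 states:
  s0 = (b.(b.(0 + 0) + c.0\{b}))\{c} → ··b··> s1
  s1 = (b.(0 + 0) + c.0\{b})\{c} → ··b··> s2
  s2 = (0 + 0)\{c} → deadlocked
Q's transition system — 3 states:
  t0 = (b.(b.(0 + 0 + 0) + c.0\{b}))\{c} → ··b··> t1
  t1 = (b.(0 + 0 + 0) + c.0\{b})\{c} → ··b··> t2
  t2 = (0 + 0 + 0)\{c} → deadlocked
Coarsest stable partition (strong bisimilarity classes):
  B0 = {s0, t0}
  B1 = {s1, t1}
  B2 = {s2, t2}
s0 ∈ B0, t0 ∈ B0 → same block

bisimilar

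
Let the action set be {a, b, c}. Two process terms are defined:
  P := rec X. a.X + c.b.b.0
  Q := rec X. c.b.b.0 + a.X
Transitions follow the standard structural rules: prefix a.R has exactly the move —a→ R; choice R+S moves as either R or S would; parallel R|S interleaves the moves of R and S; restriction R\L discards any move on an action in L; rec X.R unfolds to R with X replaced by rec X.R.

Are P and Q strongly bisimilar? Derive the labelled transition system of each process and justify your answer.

YES

P's transition system — 4 states:
  s0 = rec X. a.X + c.b.b.0 → ··a··> s0, ··c··> s1
  s1 = b.b.0 → ··b··> s2
  s2 = b.0 → ··b··> s3
  s3 = 0 → ∅
Q's transition system — 4 states:
  t0 = rec X. c.b.b.0 + a.X → ··a··> t0, ··c··> t1
  t1 = b.b.0 → ··b··> t2
  t2 = b.0 → ··b··> t3
  t3 = 0 → ∅
Coarsest stable partition (strong bisimilarity classes):
  B0 = {s0, t0}
  B1 = {s1, t1}
  B2 = {s2, t2}
  B3 = {s3, t3}
s0 ∈ B0, t0 ∈ B0 → same block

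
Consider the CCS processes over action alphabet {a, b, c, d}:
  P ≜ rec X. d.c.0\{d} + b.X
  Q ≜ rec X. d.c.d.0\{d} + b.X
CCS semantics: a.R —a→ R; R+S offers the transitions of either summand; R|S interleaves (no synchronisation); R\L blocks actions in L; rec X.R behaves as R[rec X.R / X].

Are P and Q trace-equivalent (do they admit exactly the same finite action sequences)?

Reachable graph of P (3 states):
  u0 = rec X. d.c.0\{d} + b.X | =b=> u0, =d=> u1
  u1 = c.0\{d} | =c=> u2
  u2 = 0\{d} | deadlocked
Reachable graph of Q (4 states):
  v0 = rec X. d.c.d.0\{d} + b.X | =b=> v0, =d=> v1
  v1 = c.d.0\{d} | =c=> v2
  v2 = d.0\{d} | =d=> v3
  v3 = 0\{d} | deadlocked
Run σ = ⟨dcd⟩ on Q: start {v0}
  step 1 (d): {v1}
  step 2 (c): {v2}
  step 3 (d): {v3}
  Q completes σ.
Run σ = ⟨dcd⟩ on P: start {u0}
  step 1 (d): {u1}
  step 2 (c): {u2}
  step 3 (d): ∅  — P cannot continue

NO — witness ⟨dcd⟩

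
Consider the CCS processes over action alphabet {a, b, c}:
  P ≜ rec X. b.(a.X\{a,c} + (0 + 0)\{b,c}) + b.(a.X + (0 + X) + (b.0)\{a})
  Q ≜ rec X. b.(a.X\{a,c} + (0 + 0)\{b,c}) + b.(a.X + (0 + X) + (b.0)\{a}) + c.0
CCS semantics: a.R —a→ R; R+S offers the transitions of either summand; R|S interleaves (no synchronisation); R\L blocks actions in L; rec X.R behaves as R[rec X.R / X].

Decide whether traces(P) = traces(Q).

traces(P) ≠ traces(Q) — witness ⟨c⟩

LTS(P): 8 reachable states
  p0 = rec X. b.(a.X\{a,c} + (0 + 0)\{b,c}) + b.(a.X + (0 + X) + (b.0)\{a}) | =b=> p1, =b=> p2
  p1 = a.(rec X. b.(a.X\{a,c} + (0 + 0)\{b,c}) + b.(a.X + (0 + X) + (b.0)\{a})) + (0 + (rec X. b.(a.X\{a,c} + (0 + 0)\{b,c}) + b.(a.X + (0 + X) + (b.0)\{a}))) + (b.0)\{a} | =a=> p0, =b=> p1, =b=> p2, =b=> p3
  p2 = a.(rec X. b.(a.X\{a,c} + (0 + 0)\{b,c}) + b.(a.X + (0 + X) + (b.0)\{a}))\{a,c} + (0 + 0)\{b,c} | =a=> p4
  p3 = 0\{a} | ∅
  p4 = (rec X. b.(a.X\{a,c} + (0 + 0)\{b,c}) + b.(a.X + (0 + X) + (b.0)\{a}))\{a,c} | =b=> p5, =b=> p6
  p5 = (a.(rec X. b.(a.X\{a,c} + (0 + 0)\{b,c}) + b.(a.X + (0 + X) + (b.0)\{a})) + (0 + (rec X. b.(a.X\{a,c} + (0 + 0)\{b,c}) + b.(a.X + (0 + X) + (b.0)\{a}))) + (b.0)\{a})\{a,c} | =b=> p5, =b=> p6, =b=> p7
  p6 = (a.(rec X. b.(a.X\{a,c} + (0 + 0)\{b,c}) + b.(a.X + (0 + X) + (b.0)\{a}))\{a,c} + (0 + 0)\{b,c})\{a,c} | ∅
  p7 = 0\{a}\{a,c} | ∅
LTS(Q): 9 reachable states
  q0 = rec X. b.(a.X\{a,c} + (0 + 0)\{b,c}) + b.(a.X + (0 + X) + (b.0)\{a}) + c.0 | =b=> q1, =b=> q2, =c=> q3
  q1 = a.(rec X. b.(a.X\{a,c} + (0 + 0)\{b,c}) + b.(a.X + (0 + X) + (b.0)\{a}) + c.0) + (0 + (rec X. b.(a.X\{a,c} + (0 + 0)\{b,c}) + b.(a.X + (0 + X) + (b.0)\{a}) + c.0)) + (b.0)\{a} | =a=> q0, =b=> q1, =b=> q2, =b=> q4, =c=> q3
  q2 = a.(rec X. b.(a.X\{a,c} + (0 + 0)\{b,c}) + b.(a.X + (0 + X) + (b.0)\{a}) + c.0)\{a,c} + (0 + 0)\{b,c} | =a=> q5
  q3 = 0 | ∅
  q4 = 0\{a} | ∅
  q5 = (rec X. b.(a.X\{a,c} + (0 + 0)\{b,c}) + b.(a.X + (0 + X) + (b.0)\{a}) + c.0)\{a,c} | =b=> q6, =b=> q7
  q6 = (a.(rec X. b.(a.X\{a,c} + (0 + 0)\{b,c}) + b.(a.X + (0 + X) + (b.0)\{a}) + c.0) + (0 + (rec X. b.(a.X\{a,c} + (0 + 0)\{b,c}) + b.(a.X + (0 + X) + (b.0)\{a}) + c.0)) + (b.0)\{a})\{a,c} | =b=> q6, =b=> q7, =b=> q8
  q7 = (a.(rec X. b.(a.X\{a,c} + (0 + 0)\{b,c}) + b.(a.X + (0 + X) + (b.0)\{a}) + c.0)\{a,c} + (0 + 0)\{b,c})\{a,c} | ∅
  q8 = 0\{a}\{a,c} | ∅
Run σ = ⟨c⟩ on Q: start {q0}
  step 1 (c): {q3}
  ✓ Q
Run σ = ⟨c⟩ on P: start {p0}
  step 1 (c): no successor for P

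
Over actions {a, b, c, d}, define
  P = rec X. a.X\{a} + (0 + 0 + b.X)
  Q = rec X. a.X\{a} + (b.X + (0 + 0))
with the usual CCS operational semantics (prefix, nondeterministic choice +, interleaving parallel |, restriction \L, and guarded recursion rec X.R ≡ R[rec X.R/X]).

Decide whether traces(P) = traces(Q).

trace-equivalent

Reachable graph of P (2 states):
  m0 = rec X. a.X\{a} + (0 + 0 + b.X) | =a=> m1, =b=> m0
  m1 = (rec X. a.X\{a} + (0 + 0 + b.X))\{a} | =b=> m1
Reachable graph of Q (2 states):
  n0 = rec X. a.X\{a} + (b.X + (0 + 0)) | =a=> n1, =b=> n0
  n1 = (rec X. a.X\{a} + (b.X + (0 + 0)))\{a} | =b=> n1
Bisimilarity quotient blocks:
  B0 = {m0, n0}
  B1 = {m1, n1}
m0 ∈ B0, n0 ∈ B0 → same block
Bisimilar ⇒ trace-equivalent.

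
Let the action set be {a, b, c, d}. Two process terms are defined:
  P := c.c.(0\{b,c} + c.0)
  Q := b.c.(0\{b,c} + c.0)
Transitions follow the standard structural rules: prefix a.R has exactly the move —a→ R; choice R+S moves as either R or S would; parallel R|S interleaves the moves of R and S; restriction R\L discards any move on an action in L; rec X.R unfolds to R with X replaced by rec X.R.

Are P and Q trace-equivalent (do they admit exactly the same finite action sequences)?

Reachable graph of P (4 states):
  s0 = c.c.(0\{b,c} + c.0) ⊢ --c--▸ s1
  s1 = c.(0\{b,c} + c.0) ⊢ --c--▸ s2
  s2 = 0\{b,c} + c.0 ⊢ --c--▸ s3
  s3 = 0 ⊢ deadlocked
Reachable graph of Q (4 states):
  t0 = b.c.(0\{b,c} + c.0) ⊢ --b--▸ t1
  t1 = c.(0\{b,c} + c.0) ⊢ --c--▸ t2
  t2 = 0\{b,c} + c.0 ⊢ --c--▸ t3
  t3 = 0 ⊢ deadlocked
Run σ = ⟨c⟩ on P: start {s0}
  [1] c ⇒ {s1}
  P completes σ.
Run σ = ⟨c⟩ on Q: start {t0}
  [1] c ⇒ ∅ (Q stuck)

trace-distinct — witness ⟨c⟩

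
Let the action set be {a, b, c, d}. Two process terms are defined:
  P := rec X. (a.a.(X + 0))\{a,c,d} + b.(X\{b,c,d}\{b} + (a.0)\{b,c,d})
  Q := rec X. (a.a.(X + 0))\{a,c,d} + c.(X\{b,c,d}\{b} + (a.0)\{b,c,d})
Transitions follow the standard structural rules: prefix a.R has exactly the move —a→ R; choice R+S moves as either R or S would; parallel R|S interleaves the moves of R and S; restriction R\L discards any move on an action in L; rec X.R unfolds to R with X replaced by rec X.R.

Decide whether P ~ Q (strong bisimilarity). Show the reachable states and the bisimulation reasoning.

NO

Reachable graph of P (3 states):
  m0 = rec X. (a.a.(X + 0))\{a,c,d} + b.(X\{b,c,d}\{b} + (a.0)\{b,c,d}) → =b=> m1
  m1 = (rec X. (a.a.(X + 0))\{a,c,d} + b.(X\{b,c,d}\{b} + (a.0)\{b,c,d}))\{b,c,d}\{b} + (a.0)\{b,c,d} → =a=> m2
  m2 = 0\{b,c,d} → deadlocked
Reachable graph of Q (3 states):
  n0 = rec X. (a.a.(X + 0))\{a,c,d} + c.(X\{b,c,d}\{b} + (a.0)\{b,c,d}) → =c=> n1
  n1 = (rec X. (a.a.(X + 0))\{a,c,d} + c.(X\{b,c,d}\{b} + (a.0)\{b,c,d}))\{b,c,d}\{b} + (a.0)\{b,c,d} → =a=> n2
  n2 = 0\{b,c,d} → deadlocked
Bisimilarity quotient blocks:
  B0 = {m0}
  B1 = {m1, n1}
  B2 = {m2, n2}
  B3 = {n0}
m0 ∈ B0, n0 ∈ B3 → different blocks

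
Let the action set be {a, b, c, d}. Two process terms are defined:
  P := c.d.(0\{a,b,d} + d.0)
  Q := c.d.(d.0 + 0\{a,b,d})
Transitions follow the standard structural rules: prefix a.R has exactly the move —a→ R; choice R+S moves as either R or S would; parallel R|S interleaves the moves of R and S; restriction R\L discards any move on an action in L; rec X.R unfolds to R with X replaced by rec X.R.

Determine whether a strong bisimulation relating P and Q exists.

LTS(P): 4 reachable states
  m0 = c.d.(0\{a,b,d} + d.0) → ··c··> m1
  m1 = d.(0\{a,b,d} + d.0) → ··d··> m2
  m2 = 0\{a,b,d} + d.0 → ··d··> m3
  m3 = 0 → stopped
LTS(Q): 4 reachable states
  n0 = c.d.(d.0 + 0\{a,b,d}) → ··c··> n1
  n1 = d.(d.0 + 0\{a,b,d}) → ··d··> n2
  n2 = d.0 + 0\{a,b,d} → ··d··> n3
  n3 = 0 → stopped
Partition-refinement fixed point:
  B0 = {m0, n0}
  B1 = {m1, n1}
  B2 = {m2, n2}
  B3 = {m3, n3}
m0 ∈ B0, n0 ∈ B0 → same block

bisimilar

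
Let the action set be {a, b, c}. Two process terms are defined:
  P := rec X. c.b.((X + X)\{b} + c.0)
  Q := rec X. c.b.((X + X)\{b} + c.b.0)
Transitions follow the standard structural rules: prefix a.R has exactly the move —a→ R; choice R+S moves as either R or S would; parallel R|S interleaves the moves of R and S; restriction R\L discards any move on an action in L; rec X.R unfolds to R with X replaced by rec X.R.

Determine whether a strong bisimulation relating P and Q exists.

Reachable graph of P (5 states):
  m0 = rec X. c.b.((X + X)\{b} + c.0) has moves -c-> m1
  m1 = b.(((rec X. c.b.((X + X)\{b} + c.0)) + (rec X. c.b.((X + X)\{b} + c.0)))\{b} + c.0) has moves -b-> m2
  m2 = ((rec X. c.b.((X + X)\{b} + c.0)) + (rec X. c.b.((X + X)\{b} + c.0)))\{b} + c.0 has moves -c-> m3, -c-> m4
  m3 = (b.(((rec X. c.b.((X + X)\{b} + c.0)) + (rec X. c.b.((X + X)\{b} + c.0)))\{b} + c.0))\{b} has moves ∅
  m4 = 0 has moves ∅
Reachable graph of Q (6 states):
  n0 = rec X. c.b.((X + X)\{b} + c.b.0) has moves -c-> n1
  n1 = b.(((rec X. c.b.((X + X)\{b} + c.b.0)) + (rec X. c.b.((X + X)\{b} + c.b.0)))\{b} + c.b.0) has moves -b-> n2
  n2 = ((rec X. c.b.((X + X)\{b} + c.b.0)) + (rec X. c.b.((X + X)\{b} + c.b.0)))\{b} + c.b.0 has moves -c-> n3, -c-> n4
  n3 = (b.(((rec X. c.b.((X + X)\{b} + c.b.0)) + (rec X. c.b.((X + X)\{b} + c.b.0)))\{b} + c.b.0))\{b} has moves ∅
  n4 = b.0 has moves -b-> n5
  n5 = 0 has moves ∅
Partition-refinement fixed point:
  B0 = {m0}
  B1 = {m1}
  B2 = {m2}
  B3 = {m3, m4, n3, n5}
  B4 = {n0}
  B5 = {n1}
  B6 = {n2}
  B7 = {n4}
m0 ∈ B0, n0 ∈ B4 → different blocks

not bisimilar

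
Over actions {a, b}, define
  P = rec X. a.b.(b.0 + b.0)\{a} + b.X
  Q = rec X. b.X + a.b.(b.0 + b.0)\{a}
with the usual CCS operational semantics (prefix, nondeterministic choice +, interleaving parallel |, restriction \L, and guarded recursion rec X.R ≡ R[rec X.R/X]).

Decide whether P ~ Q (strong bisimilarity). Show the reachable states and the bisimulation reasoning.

P's transition system — 4 states:
  p0 = rec X. a.b.(b.0 + b.0)\{a} + b.X has moves -a-> p1, -b-> p0
  p1 = b.(b.0 + b.0)\{a} has moves -b-> p2
  p2 = (b.0 + b.0)\{a} has moves -b-> p3
  p3 = 0\{a} has moves deadlocked
Q's transition system — 4 states:
  q0 = rec X. b.X + a.b.(b.0 + b.0)\{a} has moves -a-> q1, -b-> q0
  q1 = b.(b.0 + b.0)\{a} has moves -b-> q2
  q2 = (b.0 + b.0)\{a} has moves -b-> q3
  q3 = 0\{a} has moves deadlocked
Partition-refinement fixed point:
  B0 = {p0, q0}
  B1 = {p1, q1}
  B2 = {p2, q2}
  B3 = {p3, q3}
p0 ∈ B0, q0 ∈ B0 → same block

P ~ Q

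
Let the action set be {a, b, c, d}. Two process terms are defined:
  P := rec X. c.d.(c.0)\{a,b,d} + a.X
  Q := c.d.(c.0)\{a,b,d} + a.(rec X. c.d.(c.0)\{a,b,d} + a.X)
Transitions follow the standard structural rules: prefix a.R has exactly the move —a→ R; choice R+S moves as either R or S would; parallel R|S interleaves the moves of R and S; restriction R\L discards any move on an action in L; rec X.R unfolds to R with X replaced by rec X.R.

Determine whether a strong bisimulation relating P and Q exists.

LTS(P): 4 reachable states
  s0 = rec X. c.d.(c.0)\{a,b,d} + a.X has moves -a-> s0, -c-> s1
  s1 = d.(c.0)\{a,b,d} has moves -d-> s2
  s2 = (c.0)\{a,b,d} has moves -c-> s3
  s3 = 0\{a,b,d} has moves stopped
LTS(Q): 5 reachable states
  t0 = c.d.(c.0)\{a,b,d} + a.(rec X. c.d.(c.0)\{a,b,d} + a.X) has moves -a-> t1, -c-> t2
  t1 = rec X. c.d.(c.0)\{a,b,d} + a.X has moves -a-> t1, -c-> t2
  t2 = d.(c.0)\{a,b,d} has moves -d-> t3
  t3 = (c.0)\{a,b,d} has moves -c-> t4
  t4 = 0\{a,b,d} has moves stopped
Bisimilarity quotient blocks:
  B0 = {s0, t0, t1}
  B1 = {s1, t2}
  B2 = {s2, t3}
  B3 = {s3, t4}
s0 ∈ B0, t0 ∈ B0 → same block

P ~ Q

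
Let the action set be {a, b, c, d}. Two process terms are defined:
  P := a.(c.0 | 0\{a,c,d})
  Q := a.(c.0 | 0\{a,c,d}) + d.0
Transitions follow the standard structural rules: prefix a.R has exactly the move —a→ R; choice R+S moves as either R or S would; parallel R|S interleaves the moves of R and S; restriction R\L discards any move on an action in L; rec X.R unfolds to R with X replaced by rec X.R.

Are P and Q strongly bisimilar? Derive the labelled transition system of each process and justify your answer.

NO

Reachable graph of P (3 states):
  s0 = a.(c.0 | 0\{a,c,d}) | ··a··> s1
  s1 = c.0 | 0\{a,c,d} | ··c··> s2
  s2 = 0 | 0\{a,c,d} | (no moves)
Reachable graph of Q (4 states):
  t0 = a.(c.0 | 0\{a,c,d}) + d.0 | ··a··> t1, ··d··> t2
  t1 = c.0 | 0\{a,c,d} | ··c··> t3
  t2 = 0 | (no moves)
  t3 = 0 | 0\{a,c,d} | (no moves)
Coarsest stable partition (strong bisimilarity classes):
  B0 = {s0}
  B1 = {s1, t1}
  B2 = {s2, t2, t3}
  B3 = {t0}
s0 ∈ B0, t0 ∈ B3 → different blocks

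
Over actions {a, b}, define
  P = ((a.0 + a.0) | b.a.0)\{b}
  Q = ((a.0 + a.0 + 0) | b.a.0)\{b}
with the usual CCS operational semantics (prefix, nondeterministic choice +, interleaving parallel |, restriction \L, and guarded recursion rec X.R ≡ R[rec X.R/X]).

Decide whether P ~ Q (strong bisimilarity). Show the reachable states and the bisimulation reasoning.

P ~ Q

P's transition system — 2 states:
  p0 = ((a.0 + a.0) | b.a.0)\{b} | ··a··> p1
  p1 = (0 | b.a.0)\{b} | ∅
Q's transition system — 2 states:
  q0 = ((a.0 + a.0 + 0) | b.a.0)\{b} | ··a··> q1
  q1 = (0 | b.a.0)\{b} | ∅
Coarsest stable partition (strong bisimilarity classes):
  B0 = {p0, q0}
  B1 = {p1, q1}
p0 ∈ B0, q0 ∈ B0 → same block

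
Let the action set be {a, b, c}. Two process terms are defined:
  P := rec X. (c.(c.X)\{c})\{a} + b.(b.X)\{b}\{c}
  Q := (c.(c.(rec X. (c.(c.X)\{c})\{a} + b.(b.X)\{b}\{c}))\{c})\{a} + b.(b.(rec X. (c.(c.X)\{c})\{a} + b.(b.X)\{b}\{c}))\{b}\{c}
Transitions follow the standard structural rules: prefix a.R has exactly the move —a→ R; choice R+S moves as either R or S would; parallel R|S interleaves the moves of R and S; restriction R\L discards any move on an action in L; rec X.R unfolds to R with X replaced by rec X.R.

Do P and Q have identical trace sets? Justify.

traces(P) = traces(Q)

P's transition system — 3 states:
  u0 = rec X. (c.(c.X)\{c})\{a} + b.(b.X)\{b}\{c} ⊢ ··b··> u1, ··c··> u2
  u1 = (b.(rec X. (c.(c.X)\{c})\{a} + b.(b.X)\{b}\{c}))\{b}\{c} ⊢ (no moves)
  u2 = (c.(rec X. (c.(c.X)\{c})\{a} + b.(b.X)\{b}\{c}))\{c}\{a} ⊢ (no moves)
Q's transition system — 3 states:
  v0 = (c.(c.(rec X. (c.(c.X)\{c})\{a} + b.(b.X)\{b}\{c}))\{c})\{a} + b.(b.(rec X. (c.(c.X)\{c})\{a} + b.(b.X)\{b}\{c}))\{b}\{c} ⊢ ··b··> v1, ··c··> v2
  v1 = (b.(rec X. (c.(c.X)\{c})\{a} + b.(b.X)\{b}\{c}))\{b}\{c} ⊢ (no moves)
  v2 = (c.(rec X. (c.(c.X)\{c})\{a} + b.(b.X)\{b}\{c}))\{c}\{a} ⊢ (no moves)
Bisimilarity quotient blocks:
  B0 = {u0, v0}
  B1 = {u1, u2, v1, v2}
u0 ∈ B0, v0 ∈ B0 → same block
Bisimilar ⇒ trace-equivalent.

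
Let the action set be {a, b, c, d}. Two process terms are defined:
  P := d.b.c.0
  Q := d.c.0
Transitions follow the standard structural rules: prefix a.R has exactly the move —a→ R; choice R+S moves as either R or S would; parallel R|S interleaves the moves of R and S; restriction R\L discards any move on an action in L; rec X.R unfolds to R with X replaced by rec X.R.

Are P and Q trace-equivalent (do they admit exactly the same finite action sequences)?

traces(P) ≠ traces(Q) — witness ⟨db⟩

LTS(P): 4 reachable states
  u0 = d.b.c.0 ⊢ --d--▸ u1
  u1 = b.c.0 ⊢ --b--▸ u2
  u2 = c.0 ⊢ --c--▸ u3
  u3 = 0 ⊢ (no moves)
LTS(Q): 3 reachable states
  v0 = d.c.0 ⊢ --d--▸ v1
  v1 = c.0 ⊢ --c--▸ v2
  v2 = 0 ⊢ (no moves)
Trace ⟨db⟩ through P, begin at {u0}:
  step 1 (d): {u1}
  step 2 (b): {u2}
  — P admits the full trace.
Trace ⟨db⟩ through Q, begin at {v0}:
  step 1 (d): {v1}
  step 2 (b): ∅ (Q stuck)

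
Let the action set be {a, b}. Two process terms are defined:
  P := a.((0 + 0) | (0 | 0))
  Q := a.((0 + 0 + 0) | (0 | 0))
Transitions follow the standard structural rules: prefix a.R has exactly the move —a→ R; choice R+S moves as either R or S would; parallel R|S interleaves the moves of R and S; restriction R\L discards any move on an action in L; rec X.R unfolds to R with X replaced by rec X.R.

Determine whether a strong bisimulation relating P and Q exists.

Reachable graph of P (2 states):
  p0 = a.((0 + 0) | (0 | 0)) | =a=> p1
  p1 = (0 + 0) | (0 | 0) | deadlocked
Reachable graph of Q (2 states):
  q0 = a.((0 + 0 + 0) | (0 | 0)) | =a=> q1
  q1 = (0 + 0 + 0) | (0 | 0) | deadlocked
Partition-refinement fixed point:
  B0 = {p0, q0}
  B1 = {p1, q1}
p0 ∈ B0, q0 ∈ B0 → same block

bisimilar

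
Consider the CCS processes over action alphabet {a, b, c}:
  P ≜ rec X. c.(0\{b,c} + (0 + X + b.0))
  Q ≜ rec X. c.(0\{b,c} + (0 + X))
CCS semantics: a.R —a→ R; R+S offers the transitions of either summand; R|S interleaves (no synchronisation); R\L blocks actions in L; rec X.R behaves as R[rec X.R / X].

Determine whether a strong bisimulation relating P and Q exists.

NO

P's transition system — 3 states:
  u0 = rec X. c.(0\{b,c} + (0 + X + b.0)) | --c--▸ u1
  u1 = 0\{b,c} + (0 + (rec X. c.(0\{b,c} + (0 + X + b.0))) + b.0) | --b--▸ u2, --c--▸ u1
  u2 = 0 | ∅
Q's transition system — 2 states:
  v0 = rec X. c.(0\{b,c} + (0 + X)) | --c--▸ v1
  v1 = 0\{b,c} + (0 + (rec X. c.(0\{b,c} + (0 + X)))) | --c--▸ v1
Partition-refinement fixed point:
  B0 = {u0}
  B1 = {u1}
  B2 = {u2}
  B3 = {v0, v1}
u0 ∈ B0, v0 ∈ B3 → different blocks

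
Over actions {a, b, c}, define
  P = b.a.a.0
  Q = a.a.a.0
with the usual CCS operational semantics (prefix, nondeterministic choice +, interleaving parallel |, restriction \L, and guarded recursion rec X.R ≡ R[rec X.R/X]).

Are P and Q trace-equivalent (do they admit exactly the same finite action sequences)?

Reachable graph of P (4 states):
  s0 = b.a.a.0 ⊢ —b→ s1
  s1 = a.a.0 ⊢ —a→ s2
  s2 = a.0 ⊢ —a→ s3
  s3 = 0 ⊢ (no moves)
Reachable graph of Q (4 states):
  t0 = a.a.a.0 ⊢ —a→ t1
  t1 = a.a.0 ⊢ —a→ t2
  t2 = a.0 ⊢ —a→ t3
  t3 = 0 ⊢ (no moves)
Run σ = ⟨b⟩ on P: start {s0}
  after b @ step 1: {s1}
  — P admits the full trace.
Run σ = ⟨b⟩ on Q: start {t0}
  after b @ step 1: no successor for Q

NO — witness ⟨b⟩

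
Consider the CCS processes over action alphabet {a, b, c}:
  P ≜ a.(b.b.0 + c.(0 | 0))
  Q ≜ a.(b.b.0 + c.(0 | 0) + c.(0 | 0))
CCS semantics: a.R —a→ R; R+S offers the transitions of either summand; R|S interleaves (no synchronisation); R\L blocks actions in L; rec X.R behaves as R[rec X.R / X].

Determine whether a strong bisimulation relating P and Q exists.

YES

P's transition system — 5 states:
  u0 = a.(b.b.0 + c.(0 | 0)) → -a-> u1
  u1 = b.b.0 + c.(0 | 0) → -b-> u2, -c-> u3
  u2 = b.0 → -b-> u4
  u3 = 0 | 0 → deadlocked
  u4 = 0 → deadlocked
Q's transition system — 5 states:
  v0 = a.(b.b.0 + c.(0 | 0) + c.(0 | 0)) → -a-> v1
  v1 = b.b.0 + c.(0 | 0) + c.(0 | 0) → -b-> v2, -c-> v3
  v2 = b.0 → -b-> v4
  v3 = 0 | 0 → deadlocked
  v4 = 0 → deadlocked
Partition-refinement fixed point:
  B0 = {u0, v0}
  B1 = {u1, v1}
  B2 = {u2, v2}
  B3 = {u3, u4, v3, v4}
u0 ∈ B0, v0 ∈ B0 → same block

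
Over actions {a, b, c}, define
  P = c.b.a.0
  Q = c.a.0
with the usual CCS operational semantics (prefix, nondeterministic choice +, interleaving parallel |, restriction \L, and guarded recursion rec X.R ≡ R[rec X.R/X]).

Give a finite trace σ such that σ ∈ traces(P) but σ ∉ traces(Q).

cb

LTS(P): 4 reachable states
  s0 = c.b.a.0 :: ··c··> s1
  s1 = b.a.0 :: ··b··> s2
  s2 = a.0 :: ··a··> s3
  s3 = 0 :: deadlocked
LTS(Q): 3 reachable states
  t0 = c.a.0 :: ··c··> t1
  t1 = a.0 :: ··a··> t2
  t2 = 0 :: deadlocked
Run σ = ⟨cb⟩ on P: start {s0}
  step 1 (c): {s1}
  step 2 (b): {s2}
  ✓ P
Run σ = ⟨cb⟩ on Q: start {t0}
  step 1 (c): {t1}
  step 2 (b): no successor for Q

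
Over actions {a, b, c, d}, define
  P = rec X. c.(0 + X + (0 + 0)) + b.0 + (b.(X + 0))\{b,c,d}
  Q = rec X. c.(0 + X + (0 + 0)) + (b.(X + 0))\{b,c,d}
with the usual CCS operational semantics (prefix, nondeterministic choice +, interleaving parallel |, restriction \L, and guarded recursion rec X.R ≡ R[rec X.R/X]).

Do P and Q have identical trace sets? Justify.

P's transition system — 3 states:
  u0 = rec X. c.(0 + X + (0 + 0)) + b.0 + (b.(X + 0))\{b,c,d} :: --b--▸ u1, --c--▸ u2
  u1 = 0 :: (no moves)
  u2 = 0 + (rec X. c.(0 + X + (0 + 0)) + b.0 + (b.(X + 0))\{b,c,d}) + (0 + 0) :: --b--▸ u1, --c--▸ u2
Q's transition system — 2 states:
  v0 = rec X. c.(0 + X + (0 + 0)) + (b.(X + 0))\{b,c,d} :: --c--▸ v1
  v1 = 0 + (rec X. c.(0 + X + (0 + 0)) + (b.(X + 0))\{b,c,d}) + (0 + 0) :: --c--▸ v1
Trace ⟨b⟩ through P, begin at {u0}:
  step 1 (b): {u1}
  — P admits the full trace.
Trace ⟨b⟩ through Q, begin at {v0}:
  step 1 (b): no successor for Q

trace-distinct — witness ⟨b⟩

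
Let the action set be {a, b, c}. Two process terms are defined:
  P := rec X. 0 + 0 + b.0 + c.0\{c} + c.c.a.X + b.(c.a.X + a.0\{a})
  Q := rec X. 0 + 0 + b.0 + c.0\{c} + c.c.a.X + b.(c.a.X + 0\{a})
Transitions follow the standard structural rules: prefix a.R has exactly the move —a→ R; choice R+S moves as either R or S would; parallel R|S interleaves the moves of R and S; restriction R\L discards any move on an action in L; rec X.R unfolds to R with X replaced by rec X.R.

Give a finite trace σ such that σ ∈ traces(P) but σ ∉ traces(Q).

ba

Reachable graph of P (7 states):
  p0 = rec X. 0 + 0 + b.0 + c.0\{c} + c.c.a.X + b.(c.a.X + a.0\{a}) :: -b-> p1, -b-> p2, -c-> p3, -c-> p4
  p1 = 0 :: ·
  p2 = c.a.(rec X. 0 + 0 + b.0 + c.0\{c} + c.c.a.X + b.(c.a.X + a.0\{a})) + a.0\{a} :: -a-> p5, -c-> p6
  p3 = 0\{c} :: ·
  p4 = c.a.(rec X. 0 + 0 + b.0 + c.0\{c} + c.c.a.X + b.(c.a.X + a.0\{a})) :: -c-> p6
  p5 = 0\{a} :: ·
  p6 = a.(rec X. 0 + 0 + b.0 + c.0\{c} + c.c.a.X + b.(c.a.X + a.0\{a})) :: -a-> p0
Reachable graph of Q (6 states):
  q0 = rec X. 0 + 0 + b.0 + c.0\{c} + c.c.a.X + b.(c.a.X + 0\{a}) :: -b-> q1, -b-> q2, -c-> q3, -c-> q4
  q1 = 0 :: ·
  q2 = c.a.(rec X. 0 + 0 + b.0 + c.0\{c} + c.c.a.X + b.(c.a.X + 0\{a})) + 0\{a} :: -c-> q5
  q3 = 0\{c} :: ·
  q4 = c.a.(rec X. 0 + 0 + b.0 + c.0\{c} + c.c.a.X + b.(c.a.X + 0\{a})) :: -c-> q5
  q5 = a.(rec X. 0 + 0 + b.0 + c.0\{c} + c.c.a.X + b.(c.a.X + 0\{a})) :: -a-> q0
Trace ⟨ba⟩ through P, begin at {p0}:
  after b @ step 1: {p1, p2}
  after a @ step 2: {p5}
  P completes σ.
Trace ⟨ba⟩ through Q, begin at {q0}:
  after b @ step 1: {q1, q2}
  after a @ step 2: no successor for Q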